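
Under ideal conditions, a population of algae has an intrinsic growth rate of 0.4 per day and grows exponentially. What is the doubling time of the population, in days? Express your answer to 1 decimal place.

1.7 days

Doubling time t_d = ln(2)/r = 0.6931/0.4 = 1.7329.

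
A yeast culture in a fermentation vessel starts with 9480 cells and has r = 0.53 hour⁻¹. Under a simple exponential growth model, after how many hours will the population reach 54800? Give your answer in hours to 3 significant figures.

Set N₀·e^(rt) = 54800: e^(0.53·t) = 54800/9480 = 5.7806.
0.53·t = ln(5.7806) = 1.7545, so t = 1.7545/0.53 = 3.3104.

3.31 hours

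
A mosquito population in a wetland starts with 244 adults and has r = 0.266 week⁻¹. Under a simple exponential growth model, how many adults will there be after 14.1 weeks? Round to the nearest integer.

N(t) = N₀·e^(rt) = 244 × e^(0.266×14.1) = 244 × e^3.751.
e^3.751 ≈ 42.547, so N ≈ 244 × 42.547 = 10381.4.

10381 adults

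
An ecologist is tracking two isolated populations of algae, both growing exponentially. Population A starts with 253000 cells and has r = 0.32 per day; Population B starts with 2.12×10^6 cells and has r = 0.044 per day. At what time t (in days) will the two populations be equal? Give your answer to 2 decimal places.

Set 253000·e^(0.32t) = 2.12×10^6·e^(0.044t).
e^((0.32 − 0.044)t) = 2.12×10^6/253000 → e^(0.276·t) = 8.3794.
0.276·t = ln(8.3794) = 2.1258, so t = 2.1258/0.276 = 7.7021.

7.70 days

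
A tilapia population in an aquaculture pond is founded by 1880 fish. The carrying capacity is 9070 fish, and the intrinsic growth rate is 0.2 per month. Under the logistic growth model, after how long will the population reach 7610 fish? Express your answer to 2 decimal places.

14.96 months

A = (K − N₀)/N₀ = (9070 − 1880)/1880 = 3.8245.
Solve 9070/(1 + 3.8245·e^(−0.2t)) = 7610: 1 + 3.8245·e^(−0.2t) = 1.1919, so e^(−0.2t) = 0.0501646.
−0.2·t = ln(0.0501646) = -2.9924, so t = 2.9924/0.2 = 14.962.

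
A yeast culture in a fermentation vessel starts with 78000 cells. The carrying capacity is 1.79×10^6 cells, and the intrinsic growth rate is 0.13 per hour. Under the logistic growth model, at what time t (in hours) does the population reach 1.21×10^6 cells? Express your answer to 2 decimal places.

29.42 hours

A = (K − N₀)/N₀ = (1.79×10^6 − 78000)/78000 = 21.949.
Solve 1.79×10^6/(1 + 21.949·e^(−0.13t)) = 1.21×10^6: 1 + 21.949·e^(−0.13t) = 1.4793, so e^(−0.13t) = 0.021839.
−0.13·t = ln(0.021839) = -3.8241, so t = 3.8241/0.13 = 29.416.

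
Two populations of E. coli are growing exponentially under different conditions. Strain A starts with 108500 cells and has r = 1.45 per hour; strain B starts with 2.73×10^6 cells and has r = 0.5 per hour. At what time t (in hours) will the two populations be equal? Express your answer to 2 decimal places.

3.40 hours

Set 108500·e^(1.45t) = 2.73×10^6·e^(0.5t).
e^((1.45 − 0.5)t) = 2.73×10^6/108500 → e^(0.95·t) = 25.161.
0.95·t = ln(25.161) = 3.2253, so t = 3.2253/0.95 = 3.3951.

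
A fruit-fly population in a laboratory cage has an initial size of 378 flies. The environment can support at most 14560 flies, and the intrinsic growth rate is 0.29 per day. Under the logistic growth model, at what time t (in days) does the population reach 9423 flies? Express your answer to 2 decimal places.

14.59 days

A = (K − N₀)/N₀ = (14560 − 378)/378 = 37.519.
Solve 14560/(1 + 37.519·e^(−0.29t)) = 9423: 1 + 37.519·e^(−0.29t) = 1.5452, so e^(−0.29t) = 0.0145303.
−0.29·t = ln(0.0145303) = -4.2315, so t = 4.2315/0.29 = 14.591.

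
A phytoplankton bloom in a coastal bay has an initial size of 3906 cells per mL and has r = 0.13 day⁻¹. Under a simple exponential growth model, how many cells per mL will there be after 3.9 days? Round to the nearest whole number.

N(t) = N₀·e^(rt) = 3906 × e^(0.13×3.9) = 3906 × e^0.507.
e^0.507 ≈ 1.6603, so N ≈ 3906 × 1.6603 = 6485.14.

6485 cells per mL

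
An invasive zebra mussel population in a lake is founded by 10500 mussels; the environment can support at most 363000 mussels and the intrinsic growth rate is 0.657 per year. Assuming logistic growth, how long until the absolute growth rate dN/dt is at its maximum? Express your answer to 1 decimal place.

5.3 years

Logistic growth is fastest at N = K/2 = 181500.
A = (K − N₀)/N₀ = 33.571. Set K/(1 + A·e^(−rt)) = K/2 → A·e^(−rt) = 1.
e^(−0.657t) = 1/33.571 = 0.0297872, so t = ln(33.571)/0.657 = 3.5137/0.657 = 5.3481.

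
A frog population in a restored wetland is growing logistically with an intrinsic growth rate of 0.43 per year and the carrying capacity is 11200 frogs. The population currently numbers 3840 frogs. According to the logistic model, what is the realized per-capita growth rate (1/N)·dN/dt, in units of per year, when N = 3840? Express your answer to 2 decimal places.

0.28 per year

(1/N)·dN/dt = r(1 − N/K) = 0.43 × (1 − 3840/11200).
= 0.43 × 0.65714 = 0.28257.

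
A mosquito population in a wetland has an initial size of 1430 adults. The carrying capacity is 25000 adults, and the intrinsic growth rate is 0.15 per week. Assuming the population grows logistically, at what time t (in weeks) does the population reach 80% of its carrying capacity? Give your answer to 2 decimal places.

27.92 weeks

A = (K − N₀)/N₀ = (25000 − 1430)/1430 = 16.483.
Solve 25000/(1 + 16.483·e^(−0.15t)) = 20000: 1 + 16.483·e^(−0.15t) = 1.25, so e^(−0.15t) = 0.0151676.
−0.15·t = ln(0.0151676) = -4.1886, so t = 4.1886/0.15 = 27.924.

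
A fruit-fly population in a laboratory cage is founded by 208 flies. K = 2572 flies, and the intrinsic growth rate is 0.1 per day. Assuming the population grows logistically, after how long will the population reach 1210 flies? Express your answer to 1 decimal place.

A = (K − N₀)/N₀ = (2572 − 208)/208 = 11.365.
Solve 2572/(1 + 11.365·e^(−0.1t)) = 1210: 1 + 11.365·e^(−0.1t) = 2.1256, so e^(−0.1t) = 0.0990393.
−0.1·t = ln(0.0990393) = -2.3122, so t = 2.3122/0.1 = 23.122.

23.1 days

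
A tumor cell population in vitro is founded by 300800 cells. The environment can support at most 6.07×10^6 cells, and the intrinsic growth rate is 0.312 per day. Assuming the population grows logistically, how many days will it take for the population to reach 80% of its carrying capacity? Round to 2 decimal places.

13.91 days

A = (K − N₀)/N₀ = (6.07×10^6 − 300800)/300800 = 19.18.
Solve 6.07×10^6/(1 + 19.18·e^(−0.312t)) = 4.856×10^6: 1 + 19.18·e^(−0.312t) = 1.25, so e^(−0.312t) = 0.0130347.
−0.312·t = ln(0.0130347) = -4.3401, so t = 4.3401/0.312 = 13.911.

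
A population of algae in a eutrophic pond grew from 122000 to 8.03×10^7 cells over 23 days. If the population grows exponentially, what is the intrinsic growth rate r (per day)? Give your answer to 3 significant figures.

From N(t) = N₀·e^(rt): e^(r·23) = 8.03×10^7/122000 = 658.2.
r·23 = ln(658.2) = 6.4895, so r = 6.4895/23 = 0.28215.

0.282 per day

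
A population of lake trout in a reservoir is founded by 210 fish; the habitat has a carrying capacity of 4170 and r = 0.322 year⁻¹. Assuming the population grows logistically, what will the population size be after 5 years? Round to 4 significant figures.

874.3 fish

A = (K − N₀)/N₀ = (4170 − 210)/210 = 18.857.
N(t) = K/(1 + A·e^(−rt)) = 4170/(1 + 18.857×e^(−0.322×5)).
e^(−1.61) = 0.19989; denominator = 1 + 18.857×0.19989 = 4.7693.
N = 4170/4.7693 = 874.34.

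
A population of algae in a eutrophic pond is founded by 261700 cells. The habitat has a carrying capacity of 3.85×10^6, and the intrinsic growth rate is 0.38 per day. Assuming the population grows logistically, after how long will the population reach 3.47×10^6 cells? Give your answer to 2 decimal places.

A = (K − N₀)/N₀ = (3.85×10^6 − 261700)/261700 = 13.712.
Solve 3.85×10^6/(1 + 13.712·e^(−0.38t)) = 3.47×10^6: 1 + 13.712·e^(−0.38t) = 1.1095, so e^(−0.38t) = 0.00798673.
−0.38·t = ln(0.00798673) = -4.83, so t = 4.83/0.38 = 12.71.

12.71 days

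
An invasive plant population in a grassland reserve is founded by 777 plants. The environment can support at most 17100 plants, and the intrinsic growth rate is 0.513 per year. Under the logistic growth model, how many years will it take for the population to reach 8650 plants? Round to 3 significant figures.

A = (K − N₀)/N₀ = (17100 − 777)/777 = 21.008.
Solve 17100/(1 + 21.008·e^(−0.513t)) = 8650: 1 + 21.008·e^(−0.513t) = 1.9769, so e^(−0.513t) = 0.0465009.
−0.513·t = ln(0.0465009) = -3.0683, so t = 3.0683/0.513 = 5.9811.

5.98 years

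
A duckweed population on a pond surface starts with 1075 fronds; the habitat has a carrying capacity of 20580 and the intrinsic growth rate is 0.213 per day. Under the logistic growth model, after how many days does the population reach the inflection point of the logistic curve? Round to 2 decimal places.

13.61 days

Logistic growth is fastest at N = K/2 = 10290.
A = (K − N₀)/N₀ = 18.144. Set K/(1 + A·e^(−rt)) = K/2 → A·e^(−rt) = 1.
e^(−0.213t) = 1/18.144 = 0.0551141, so t = ln(18.144)/0.213 = 2.8984/0.213 = 13.607.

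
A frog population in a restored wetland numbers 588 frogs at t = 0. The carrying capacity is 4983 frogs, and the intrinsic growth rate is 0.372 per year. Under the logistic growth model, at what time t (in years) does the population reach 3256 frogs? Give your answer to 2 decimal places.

A = (K − N₀)/N₀ = (4983 − 588)/588 = 7.4745.
Solve 4983/(1 + 7.4745·e^(−0.372t)) = 3256: 1 + 7.4745·e^(−0.372t) = 1.5304, so e^(−0.372t) = 0.0709621.
−0.372·t = ln(0.0709621) = -2.6456, so t = 2.6456/0.372 = 7.1119.

7.11 years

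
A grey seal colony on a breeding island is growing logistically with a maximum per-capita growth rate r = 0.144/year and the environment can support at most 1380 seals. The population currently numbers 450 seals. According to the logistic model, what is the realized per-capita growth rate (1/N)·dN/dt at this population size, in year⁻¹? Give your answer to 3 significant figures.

(1/N)·dN/dt = r(1 − N/K) = 0.144 × (1 − 450/1380).
= 0.144 × 0.67391 = 0.097043.

0.0970 per year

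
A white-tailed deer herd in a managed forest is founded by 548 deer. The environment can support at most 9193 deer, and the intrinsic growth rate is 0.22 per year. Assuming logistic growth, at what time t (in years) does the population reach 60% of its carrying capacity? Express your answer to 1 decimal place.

14.4 years

A = (K − N₀)/N₀ = (9193 − 548)/548 = 15.776.
Solve 9193/(1 + 15.776·e^(−0.22t)) = 5515.8: 1 + 15.776·e^(−0.22t) = 1.6667, so e^(−0.22t) = 0.0422595.
−0.22·t = ln(0.0422595) = -3.1639, so t = 3.1639/0.22 = 14.381.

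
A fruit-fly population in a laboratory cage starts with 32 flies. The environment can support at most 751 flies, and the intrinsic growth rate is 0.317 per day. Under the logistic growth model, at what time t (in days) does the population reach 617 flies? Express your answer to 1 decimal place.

A = (K − N₀)/N₀ = (751 − 32)/32 = 22.469.
Solve 751/(1 + 22.469·e^(−0.317t)) = 617: 1 + 22.469·e^(−0.317t) = 1.2172, so e^(−0.317t) = 0.00966586.
−0.317·t = ln(0.00966586) = -4.6392, so t = 4.6392/0.317 = 14.635.

14.6 days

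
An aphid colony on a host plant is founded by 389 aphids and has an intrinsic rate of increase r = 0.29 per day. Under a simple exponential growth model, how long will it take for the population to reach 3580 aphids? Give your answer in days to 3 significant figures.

Set N₀·e^(rt) = 3580: e^(0.29·t) = 3580/389 = 9.2031.
0.29·t = ln(9.2031) = 2.2195, so t = 2.2195/0.29 = 7.6536.

7.65 days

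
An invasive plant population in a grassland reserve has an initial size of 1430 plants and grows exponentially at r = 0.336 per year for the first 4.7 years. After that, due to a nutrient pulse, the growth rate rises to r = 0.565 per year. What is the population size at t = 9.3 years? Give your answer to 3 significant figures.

Phase 1: N(4.7) = 1430·e^(0.336×4.7) = 1430·e^1.579 = 6937.03.
Phase 2 runs for 9.3 − 4.7 = 4.6 years at r = 0.565.
N(9.3) = 6937.03·e^(0.565×4.6) = 6937.03·e^2.599 = 93305.1.

93300 plants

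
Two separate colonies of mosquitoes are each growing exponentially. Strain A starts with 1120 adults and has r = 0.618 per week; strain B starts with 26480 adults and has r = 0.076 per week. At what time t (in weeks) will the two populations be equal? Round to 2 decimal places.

5.84 weeks

Set 1120·e^(0.618t) = 26480·e^(0.076t).
e^((0.618 − 0.076)t) = 26480/1120 → e^(0.542·t) = 23.643.
0.542·t = ln(23.643) = 3.1631, so t = 3.1631/0.542 = 5.8359.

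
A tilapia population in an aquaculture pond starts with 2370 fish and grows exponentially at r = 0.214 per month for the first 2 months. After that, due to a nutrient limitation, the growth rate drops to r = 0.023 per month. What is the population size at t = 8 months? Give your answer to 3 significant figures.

4170 fish

Phase 1: N(2) = 2370·e^(0.214×2) = 2370·e^0.428 = 3636.02.
Phase 2 runs for 8 − 2 = 6 months at r = 0.023.
N(8) = 3636.02·e^(0.023×6) = 3636.02·e^0.138 = 4174.06.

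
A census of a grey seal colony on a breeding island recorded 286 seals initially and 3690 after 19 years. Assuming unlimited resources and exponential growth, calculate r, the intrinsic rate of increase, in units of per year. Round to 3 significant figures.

0.135 per year

From N(t) = N₀·e^(rt): e^(r·19) = 3690/286 = 12.902.
r·19 = ln(12.902) = 2.5574, so r = 2.5574/19 = 0.1346.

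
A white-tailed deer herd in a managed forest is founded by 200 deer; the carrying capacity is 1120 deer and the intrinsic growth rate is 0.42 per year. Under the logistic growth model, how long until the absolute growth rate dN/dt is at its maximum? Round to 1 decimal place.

3.6 years

Logistic growth is fastest at N = K/2 = 560.
A = (K − N₀)/N₀ = 4.6. Set K/(1 + A·e^(−rt)) = K/2 → A·e^(−rt) = 1.
e^(−0.42t) = 1/4.6 = 0.217391, so t = ln(4.6)/0.42 = 1.5261/0.42 = 3.6335.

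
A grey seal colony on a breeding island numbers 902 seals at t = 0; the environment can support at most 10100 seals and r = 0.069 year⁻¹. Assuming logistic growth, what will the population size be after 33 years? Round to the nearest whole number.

A = (K − N₀)/N₀ = (10100 − 902)/902 = 10.197.
N(t) = K/(1 + A·e^(−rt)) = 10100/(1 + 10.197×e^(−0.069×33)).
e^(−2.277) = 0.10259; denominator = 1 + 10.197×0.10259 = 2.0462.
N = 10100/2.0462 = 4936.07.

4936 seals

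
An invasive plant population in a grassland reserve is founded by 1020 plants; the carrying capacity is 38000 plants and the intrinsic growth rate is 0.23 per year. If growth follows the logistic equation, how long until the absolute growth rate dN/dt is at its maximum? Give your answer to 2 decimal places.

Logistic growth is fastest at N = K/2 = 19000.
A = (K − N₀)/N₀ = 36.255. Set K/(1 + A·e^(−rt)) = K/2 → A·e^(−rt) = 1.
e^(−0.23t) = 1/36.255 = 0.0275825, so t = ln(36.255)/0.23 = 3.5906/0.23 = 15.611.

15.61 years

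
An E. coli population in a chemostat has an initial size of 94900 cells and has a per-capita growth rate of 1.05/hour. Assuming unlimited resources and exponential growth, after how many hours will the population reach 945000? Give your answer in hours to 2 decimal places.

2.19 hours

Set N₀·e^(rt) = 945000: e^(1.05·t) = 945000/94900 = 9.9579.
1.05·t = ln(9.9579) = 2.2984, so t = 2.2984/1.05 = 2.1889.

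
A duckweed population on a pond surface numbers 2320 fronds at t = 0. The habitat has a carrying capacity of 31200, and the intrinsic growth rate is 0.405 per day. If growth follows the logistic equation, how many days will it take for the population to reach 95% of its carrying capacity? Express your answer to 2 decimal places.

13.50 days

A = (K − N₀)/N₀ = (31200 − 2320)/2320 = 12.448.
Solve 31200/(1 + 12.448·e^(−0.405t)) = 29640: 1 + 12.448·e^(−0.405t) = 1.0526, so e^(−0.405t) = 0.00422802.
−0.405·t = ln(0.00422802) = -5.466, so t = 5.466/0.405 = 13.496.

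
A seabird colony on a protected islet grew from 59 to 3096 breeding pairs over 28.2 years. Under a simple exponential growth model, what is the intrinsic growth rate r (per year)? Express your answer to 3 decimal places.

From N(t) = N₀·e^(rt): e^(r·28.2) = 3096/59 = 52.475.
r·28.2 = ln(52.475) = 3.9603, so r = 3.9603/28.2 = 0.14044.

0.140 per year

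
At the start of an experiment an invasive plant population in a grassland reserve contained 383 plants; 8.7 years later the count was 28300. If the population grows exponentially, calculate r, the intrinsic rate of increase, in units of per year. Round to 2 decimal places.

From N(t) = N₀·e^(rt): e^(r·8.7) = 28300/383 = 73.89.
r·8.7 = ln(73.89) = 4.3026, so r = 4.3026/8.7 = 0.49455.

0.49 per year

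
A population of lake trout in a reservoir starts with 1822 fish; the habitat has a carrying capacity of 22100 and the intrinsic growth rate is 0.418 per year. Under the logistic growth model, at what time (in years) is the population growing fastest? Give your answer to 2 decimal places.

Logistic growth is fastest at N = K/2 = 11050.
A = (K − N₀)/N₀ = 11.13. Set K/(1 + A·e^(−rt)) = K/2 → A·e^(−rt) = 1.
e^(−0.418t) = 1/11.13 = 0.0898511, so t = ln(11.13)/0.418 = 2.4096/0.418 = 5.7646.

5.76 years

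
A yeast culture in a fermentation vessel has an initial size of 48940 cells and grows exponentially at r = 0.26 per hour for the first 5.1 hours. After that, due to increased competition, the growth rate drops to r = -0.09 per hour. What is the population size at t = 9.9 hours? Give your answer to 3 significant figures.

Phase 1: N(5.1) = 48940·e^(0.26×5.1) = 48940·e^1.326 = 184306.
Phase 2 runs for 9.9 − 5.1 = 4.8 hours at r = -0.09.
N(9.9) = 184306·e^(-0.09×4.8) = 184306·e^-0.432 = 119653.

120000 cells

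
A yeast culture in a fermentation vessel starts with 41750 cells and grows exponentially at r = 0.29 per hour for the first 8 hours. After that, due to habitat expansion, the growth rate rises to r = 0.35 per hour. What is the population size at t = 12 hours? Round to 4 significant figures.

1723000 cells

Phase 1: N(8) = 41750·e^(0.29×8) = 41750·e^2.32 = 424834.
Phase 2 runs for 12 − 8 = 4 hours at r = 0.35.
N(12) = 424834·e^(0.35×4) = 424834·e^1.4 = 1.722788×10^6.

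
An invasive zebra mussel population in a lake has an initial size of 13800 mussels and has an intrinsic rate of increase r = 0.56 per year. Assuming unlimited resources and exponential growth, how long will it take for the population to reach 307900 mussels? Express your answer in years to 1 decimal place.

Set N₀·e^(rt) = 307900: e^(0.56·t) = 307900/13800 = 22.312.
0.56·t = ln(22.312) = 3.1051, so t = 3.1051/0.56 = 5.5448.

5.5 years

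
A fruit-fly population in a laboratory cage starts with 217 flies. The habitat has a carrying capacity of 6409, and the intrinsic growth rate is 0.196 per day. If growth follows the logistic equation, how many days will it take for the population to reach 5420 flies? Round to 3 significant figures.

A = (K − N₀)/N₀ = (6409 − 217)/217 = 28.535.
Solve 6409/(1 + 28.535·e^(−0.196t)) = 5420: 1 + 28.535·e^(−0.196t) = 1.1825, so e^(−0.196t) = 0.00639478.
−0.196·t = ln(0.00639478) = -5.0523, so t = 5.0523/0.196 = 25.777.

25.8 days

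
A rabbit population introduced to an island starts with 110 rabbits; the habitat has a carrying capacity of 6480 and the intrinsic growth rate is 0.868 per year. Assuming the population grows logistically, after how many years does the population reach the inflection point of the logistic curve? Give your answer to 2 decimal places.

Logistic growth is fastest at N = K/2 = 3240.
A = (K − N₀)/N₀ = 57.909. Set K/(1 + A·e^(−rt)) = K/2 → A·e^(−rt) = 1.
e^(−0.868t) = 1/57.909 = 0.0172684, so t = ln(57.909)/0.868 = 4.0589/0.868 = 4.6761.

4.68 years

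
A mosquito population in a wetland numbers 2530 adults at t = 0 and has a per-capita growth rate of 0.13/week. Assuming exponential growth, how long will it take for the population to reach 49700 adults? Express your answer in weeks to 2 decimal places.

22.91 weeks

Set N₀·e^(rt) = 49700: e^(0.13·t) = 49700/2530 = 19.644.
0.13·t = ln(19.644) = 2.9778, so t = 2.9778/0.13 = 22.906.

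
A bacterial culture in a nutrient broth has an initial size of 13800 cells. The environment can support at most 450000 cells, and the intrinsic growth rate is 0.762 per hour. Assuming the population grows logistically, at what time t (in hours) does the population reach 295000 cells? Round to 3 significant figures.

5.38 hours

A = (K − N₀)/N₀ = (450000 − 13800)/13800 = 31.609.
Solve 450000/(1 + 31.609·e^(−0.762t)) = 295000: 1 + 31.609·e^(−0.762t) = 1.5254, so e^(−0.762t) = 0.0166228.
−0.762·t = ln(0.0166228) = -4.097, so t = 4.097/0.762 = 5.3766.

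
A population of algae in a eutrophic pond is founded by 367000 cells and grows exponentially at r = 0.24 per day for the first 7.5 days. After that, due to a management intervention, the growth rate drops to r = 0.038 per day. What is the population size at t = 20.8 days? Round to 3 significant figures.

Phase 1: N(7.5) = 367000·e^(0.24×7.5) = 367000·e^1.8 = 2.220221×10^6.
Phase 2 runs for 20.8 − 7.5 = 13.3 days at r = 0.038.
N(20.8) = 2.220221×10^6·e^(0.038×13.3) = 2.220221×10^6·e^0.5054 = 3.680345×10^6.

3680000 cells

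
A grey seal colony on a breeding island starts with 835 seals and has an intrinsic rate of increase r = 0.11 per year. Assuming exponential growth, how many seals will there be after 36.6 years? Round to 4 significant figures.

46790 seals

N(t) = N₀·e^(rt) = 835 × e^(0.11×36.6) = 835 × e^4.026.
e^4.026 ≈ 56.036, so N ≈ 835 × 56.036 = 46790.3.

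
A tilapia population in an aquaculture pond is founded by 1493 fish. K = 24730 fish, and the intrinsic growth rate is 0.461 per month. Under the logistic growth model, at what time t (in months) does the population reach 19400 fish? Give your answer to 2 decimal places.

8.76 months

A = (K − N₀)/N₀ = (24730 − 1493)/1493 = 15.564.
Solve 24730/(1 + 15.564·e^(−0.461t)) = 19400: 1 + 15.564·e^(−0.461t) = 1.2747, so e^(−0.461t) = 0.0176525.
−0.461·t = ln(0.0176525) = -4.0369, so t = 4.0369/0.461 = 8.7568.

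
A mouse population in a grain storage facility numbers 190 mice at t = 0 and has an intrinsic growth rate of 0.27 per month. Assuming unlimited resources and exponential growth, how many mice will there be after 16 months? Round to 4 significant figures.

14290 mice

N(t) = N₀·e^(rt) = 190 × e^(0.27×16) = 190 × e^4.32.
e^4.32 ≈ 75.189, so N ≈ 190 × 75.189 = 14285.8.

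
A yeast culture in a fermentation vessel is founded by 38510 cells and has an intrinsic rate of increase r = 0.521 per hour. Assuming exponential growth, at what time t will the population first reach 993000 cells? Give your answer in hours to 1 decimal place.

6.2 hours

Set N₀·e^(rt) = 993000: e^(0.521·t) = 993000/38510 = 25.786.
0.521·t = ln(25.786) = 3.2498, so t = 3.2498/0.521 = 6.2376.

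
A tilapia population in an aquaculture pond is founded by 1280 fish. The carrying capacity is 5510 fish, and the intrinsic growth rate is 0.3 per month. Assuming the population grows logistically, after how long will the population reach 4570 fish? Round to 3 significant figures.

9.26 months

A = (K − N₀)/N₀ = (5510 − 1280)/1280 = 3.3047.
Solve 5510/(1 + 3.3047·e^(−0.3t)) = 4570: 1 + 3.3047·e^(−0.3t) = 1.2057, so e^(−0.3t) = 0.0622417.
−0.3·t = ln(0.0622417) = -2.7767, so t = 2.7767/0.3 = 9.2558.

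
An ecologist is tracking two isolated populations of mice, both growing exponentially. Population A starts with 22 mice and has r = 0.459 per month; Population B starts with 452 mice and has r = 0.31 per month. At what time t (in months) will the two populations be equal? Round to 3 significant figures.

Set 22·e^(0.459t) = 452·e^(0.31t).
e^((0.459 − 0.31)t) = 452/22 → e^(0.149·t) = 20.545.
0.149·t = ln(20.545) = 3.0226, so t = 3.0226/0.149 = 20.286.

20.3 months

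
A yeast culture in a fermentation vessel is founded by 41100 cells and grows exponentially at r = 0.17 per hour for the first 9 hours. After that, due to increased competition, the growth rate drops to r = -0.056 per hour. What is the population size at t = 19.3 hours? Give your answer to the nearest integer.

106613 cells

Phase 1: N(9) = 41100·e^(0.17×9) = 41100·e^1.53 = 189807.
Phase 2 runs for 19.3 − 9 = 10.3 hours at r = -0.056.
N(19.3) = 189807·e^(-0.056×10.3) = 189807·e^-0.5768 = 106613.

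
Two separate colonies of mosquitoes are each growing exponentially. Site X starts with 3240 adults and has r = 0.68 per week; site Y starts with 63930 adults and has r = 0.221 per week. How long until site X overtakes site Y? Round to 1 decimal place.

Set 3240·e^(0.68t) = 63930·e^(0.221t).
e^((0.68 − 0.221)t) = 63930/3240 → e^(0.459·t) = 19.731.
0.459·t = ln(19.731) = 2.9822, so t = 2.9822/0.459 = 6.4972.

6.5 weeks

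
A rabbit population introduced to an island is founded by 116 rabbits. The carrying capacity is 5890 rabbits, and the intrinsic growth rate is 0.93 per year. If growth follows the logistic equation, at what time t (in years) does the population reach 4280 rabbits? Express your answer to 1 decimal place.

A = (K − N₀)/N₀ = (5890 − 116)/116 = 49.776.
Solve 5890/(1 + 49.776·e^(−0.93t)) = 4280: 1 + 49.776·e^(−0.93t) = 1.3762, so e^(−0.93t) = 0.00755724.
−0.93·t = ln(0.00755724) = -4.8852, so t = 4.8852/0.93 = 5.253.

5.3 years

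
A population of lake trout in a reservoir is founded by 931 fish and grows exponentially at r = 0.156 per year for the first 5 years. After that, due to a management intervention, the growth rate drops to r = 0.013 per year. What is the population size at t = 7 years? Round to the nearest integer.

2084 fish

Phase 1: N(5) = 931·e^(0.156×5) = 931·e^0.78 = 2030.95.
Phase 2 runs for 7 − 5 = 2 years at r = 0.013.
N(7) = 2030.95·e^(0.013×2) = 2030.95·e^0.026 = 2084.45.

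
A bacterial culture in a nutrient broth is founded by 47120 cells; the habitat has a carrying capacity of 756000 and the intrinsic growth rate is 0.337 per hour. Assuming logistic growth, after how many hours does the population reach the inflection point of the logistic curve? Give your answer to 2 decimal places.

8.04 hours

Logistic growth is fastest at N = K/2 = 378000.
A = (K − N₀)/N₀ = 15.044. Set K/(1 + A·e^(−rt)) = K/2 → A·e^(−rt) = 1.
e^(−0.337t) = 1/15.044 = 0.0664711, so t = ln(15.044)/0.337 = 2.711/0.337 = 8.0445.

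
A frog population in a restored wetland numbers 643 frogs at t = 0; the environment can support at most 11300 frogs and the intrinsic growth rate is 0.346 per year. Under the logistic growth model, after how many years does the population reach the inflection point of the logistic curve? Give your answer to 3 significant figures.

Logistic growth is fastest at N = K/2 = 5650.
A = (K − N₀)/N₀ = 16.574. Set K/(1 + A·e^(−rt)) = K/2 → A·e^(−rt) = 1.
e^(−0.346t) = 1/16.574 = 0.0603359, so t = ln(16.574)/0.346 = 2.8078/0.346 = 8.1151.

8.12 years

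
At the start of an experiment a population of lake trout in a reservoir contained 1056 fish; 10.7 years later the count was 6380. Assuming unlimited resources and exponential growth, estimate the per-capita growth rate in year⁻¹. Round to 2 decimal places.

From N(t) = N₀·e^(rt): e^(r·10.7) = 6380/1056 = 6.0417.
r·10.7 = ln(6.0417) = 1.7987, so r = 1.7987/10.7 = 0.1681.

0.17 per year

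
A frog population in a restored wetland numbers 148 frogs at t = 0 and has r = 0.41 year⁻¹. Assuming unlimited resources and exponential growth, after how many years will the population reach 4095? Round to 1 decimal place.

8.1 years

Set N₀·e^(rt) = 4095: e^(0.41·t) = 4095/148 = 27.669.
0.41·t = ln(27.669) = 3.3203, so t = 3.3203/0.41 = 8.0983.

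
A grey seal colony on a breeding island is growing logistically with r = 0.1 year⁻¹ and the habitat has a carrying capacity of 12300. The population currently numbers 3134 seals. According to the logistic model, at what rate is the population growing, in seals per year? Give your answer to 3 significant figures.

234 seals per year

dN/dt = rN(1 − N/K) = 0.1 × 3134 × (1 − 3134/12300).
1 − 3134/12300 = 0.7452; dN/dt = 0.1 × 3134 × 0.7452 = 233.55.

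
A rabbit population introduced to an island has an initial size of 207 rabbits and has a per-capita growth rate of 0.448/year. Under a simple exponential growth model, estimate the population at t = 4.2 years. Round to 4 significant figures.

1359 rabbits

N(t) = N₀·e^(rt) = 207 × e^(0.448×4.2) = 207 × e^1.882.
e^1.882 ≈ 6.564, so N ≈ 207 × 6.564 = 1358.75.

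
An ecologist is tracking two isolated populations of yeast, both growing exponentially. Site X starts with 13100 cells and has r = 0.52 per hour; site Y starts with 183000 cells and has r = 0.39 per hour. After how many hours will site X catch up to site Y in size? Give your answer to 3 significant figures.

20.3 hours

Set 13100·e^(0.52t) = 183000·e^(0.39t).
e^((0.52 − 0.39)t) = 183000/13100 → e^(0.13·t) = 13.969.
0.13·t = ln(13.969) = 2.6369, so t = 2.6369/0.13 = 20.284.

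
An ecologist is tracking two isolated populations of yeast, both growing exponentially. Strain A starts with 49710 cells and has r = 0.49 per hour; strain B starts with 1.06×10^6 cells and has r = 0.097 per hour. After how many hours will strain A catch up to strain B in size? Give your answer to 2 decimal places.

7.79 hours

Set 49710·e^(0.49t) = 1.06×10^6·e^(0.097t).
e^((0.49 − 0.097)t) = 1.06×10^6/49710 → e^(0.393·t) = 21.324.
0.393·t = ln(21.324) = 3.0598, so t = 3.0598/0.393 = 7.7858.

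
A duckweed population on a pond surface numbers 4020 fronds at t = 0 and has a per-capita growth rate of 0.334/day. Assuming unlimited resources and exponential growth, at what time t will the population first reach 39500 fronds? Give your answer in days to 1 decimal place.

Set N₀·e^(rt) = 39500: e^(0.334·t) = 39500/4020 = 9.8259.
0.334·t = ln(9.8259) = 2.285, so t = 2.285/0.334 = 6.8414.

6.8 days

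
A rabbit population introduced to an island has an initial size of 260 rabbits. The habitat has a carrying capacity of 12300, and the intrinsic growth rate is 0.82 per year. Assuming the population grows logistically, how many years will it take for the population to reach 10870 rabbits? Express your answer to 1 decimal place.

7.2 years

A = (K − N₀)/N₀ = (12300 − 260)/260 = 46.308.
Solve 12300/(1 + 46.308·e^(−0.82t)) = 10870: 1 + 46.308·e^(−0.82t) = 1.1316, so e^(−0.82t) = 0.00284088.
−0.82·t = ln(0.00284088) = -5.8636, so t = 5.8636/0.82 = 7.1508.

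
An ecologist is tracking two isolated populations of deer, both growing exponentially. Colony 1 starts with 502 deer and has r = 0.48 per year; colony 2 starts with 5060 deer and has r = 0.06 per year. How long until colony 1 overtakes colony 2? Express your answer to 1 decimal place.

5.5 years

Set 502·e^(0.48t) = 5060·e^(0.06t).
e^((0.48 − 0.06)t) = 5060/502 → e^(0.42·t) = 10.08.
0.42·t = ln(10.08) = 2.3105, so t = 2.3105/0.42 = 5.5012.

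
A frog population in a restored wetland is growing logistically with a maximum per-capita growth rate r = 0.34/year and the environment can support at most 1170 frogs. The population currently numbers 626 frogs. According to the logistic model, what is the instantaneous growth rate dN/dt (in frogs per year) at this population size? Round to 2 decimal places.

98.96 frogs per year

dN/dt = rN(1 − N/K) = 0.34 × 626 × (1 − 626/1170).
1 − 626/1170 = 0.46496; dN/dt = 0.34 × 626 × 0.46496 = 98.962.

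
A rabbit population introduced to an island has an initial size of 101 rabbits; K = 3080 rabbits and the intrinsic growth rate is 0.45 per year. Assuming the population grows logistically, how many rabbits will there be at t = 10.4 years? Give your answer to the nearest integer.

A = (K − N₀)/N₀ = (3080 − 101)/101 = 29.495.
N(t) = K/(1 + A·e^(−rt)) = 3080/(1 + 29.495×e^(−0.45×10.4)).
e^(−4.68) = 0.009279; denominator = 1 + 29.495×0.009279 = 1.2737.
N = 3080/1.2737 = 2418.18.

2418 rabbits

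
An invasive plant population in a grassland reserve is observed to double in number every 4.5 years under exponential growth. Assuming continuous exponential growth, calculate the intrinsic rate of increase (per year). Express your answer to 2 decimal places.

r = ln(2)/t_d = 0.6931/4.5 = 0.15403.

0.15 per year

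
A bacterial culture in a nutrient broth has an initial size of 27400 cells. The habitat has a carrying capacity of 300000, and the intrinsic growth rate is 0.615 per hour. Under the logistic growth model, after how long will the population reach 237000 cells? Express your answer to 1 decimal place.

A = (K − N₀)/N₀ = (300000 − 27400)/27400 = 9.9489.
Solve 300000/(1 + 9.9489·e^(−0.615t)) = 237000: 1 + 9.9489·e^(−0.615t) = 1.2658, so e^(−0.615t) = 0.0267188.
−0.615·t = ln(0.0267188) = -3.6224, so t = 3.6224/0.615 = 5.8901.

5.9 hours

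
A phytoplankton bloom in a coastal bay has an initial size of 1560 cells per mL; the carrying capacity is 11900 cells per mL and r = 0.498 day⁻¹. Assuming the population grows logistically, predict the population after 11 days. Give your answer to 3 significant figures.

A = (K − N₀)/N₀ = (11900 − 1560)/1560 = 6.6282.
N(t) = K/(1 + A·e^(−rt)) = 11900/(1 + 6.6282×e^(−0.498×11)).
e^(−5.478) = 0.0041777; denominator = 1 + 6.6282×0.0041777 = 1.0277.
N = 11900/1.0277 = 11579.4.

11600 cells per mL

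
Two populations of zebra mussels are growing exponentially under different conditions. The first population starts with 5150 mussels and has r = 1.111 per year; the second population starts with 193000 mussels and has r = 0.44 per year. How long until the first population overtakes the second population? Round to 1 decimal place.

5.4 years

Set 5150·e^(1.111t) = 193000·e^(0.44t).
e^((1.111 − 0.44)t) = 193000/5150 → e^(0.671·t) = 37.476.
0.671·t = ln(37.476) = 3.6237, so t = 3.6237/0.671 = 5.4004.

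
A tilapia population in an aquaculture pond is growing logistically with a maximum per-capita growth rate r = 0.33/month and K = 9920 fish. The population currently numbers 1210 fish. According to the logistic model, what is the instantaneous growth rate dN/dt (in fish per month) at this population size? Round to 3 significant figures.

351 fish per month

dN/dt = rN(1 − N/K) = 0.33 × 1210 × (1 − 1210/9920).
1 − 1210/9920 = 0.87802; dN/dt = 0.33 × 1210 × 0.87802 = 350.6.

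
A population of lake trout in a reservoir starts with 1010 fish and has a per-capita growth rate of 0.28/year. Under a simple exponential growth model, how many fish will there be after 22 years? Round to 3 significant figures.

478000 fish

N(t) = N₀·e^(rt) = 1010 × e^(0.28×22) = 1010 × e^6.16.
e^6.16 ≈ 473.43, so N ≈ 1010 × 473.43 = 478162.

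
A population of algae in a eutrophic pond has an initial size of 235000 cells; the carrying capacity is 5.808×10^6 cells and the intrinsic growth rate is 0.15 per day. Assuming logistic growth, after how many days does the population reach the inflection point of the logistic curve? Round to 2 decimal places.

Logistic growth is fastest at N = K/2 = 2.904×10^6.
A = (K − N₀)/N₀ = 23.715. Set K/(1 + A·e^(−rt)) = K/2 → A·e^(−rt) = 1.
e^(−0.15t) = 1/23.715 = 0.0421676, so t = ln(23.715)/0.15 = 3.1661/0.15 = 21.107.

21.11 days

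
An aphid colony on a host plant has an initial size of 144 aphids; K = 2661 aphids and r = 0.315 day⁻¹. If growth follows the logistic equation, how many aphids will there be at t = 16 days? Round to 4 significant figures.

A = (K − N₀)/N₀ = (2661 − 144)/144 = 17.479.
N(t) = K/(1 + A·e^(−rt)) = 2661/(1 + 17.479×e^(−0.315×16)).
e^(−5.04) = 0.0064737; denominator = 1 + 17.479×0.0064737 = 1.1132.
N = 2661/1.1132 = 2390.5.

2391 aphids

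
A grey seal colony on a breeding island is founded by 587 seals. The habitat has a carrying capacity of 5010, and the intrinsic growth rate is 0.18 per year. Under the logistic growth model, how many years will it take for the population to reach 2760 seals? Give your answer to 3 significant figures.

12.4 years

A = (K − N₀)/N₀ = (5010 − 587)/587 = 7.5349.
Solve 5010/(1 + 7.5349·e^(−0.18t)) = 2760: 1 + 7.5349·e^(−0.18t) = 1.8152, so e^(−0.18t) = 0.108192.
−0.18·t = ln(0.108192) = -2.2238, so t = 2.2238/0.18 = 12.355.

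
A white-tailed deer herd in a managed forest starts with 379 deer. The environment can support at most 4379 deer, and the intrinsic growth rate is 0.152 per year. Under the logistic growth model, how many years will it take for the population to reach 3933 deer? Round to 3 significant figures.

29.8 years

A = (K − N₀)/N₀ = (4379 − 379)/379 = 10.554.
Solve 4379/(1 + 10.554·e^(−0.152t)) = 3933: 1 + 10.554·e^(−0.152t) = 1.1134, so e^(−0.152t) = 0.0107446.
−0.152·t = ln(0.0107446) = -4.5334, so t = 4.5334/0.152 = 29.825.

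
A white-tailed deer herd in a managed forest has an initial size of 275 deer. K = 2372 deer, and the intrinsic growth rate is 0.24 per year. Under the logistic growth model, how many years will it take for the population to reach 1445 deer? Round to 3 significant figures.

10.3 years

A = (K − N₀)/N₀ = (2372 − 275)/275 = 7.6255.
Solve 2372/(1 + 7.6255·e^(−0.24t)) = 1445: 1 + 7.6255·e^(−0.24t) = 1.6415, so e^(−0.24t) = 0.0841291.
−0.24·t = ln(0.0841291) = -2.4754, so t = 2.4754/0.24 = 10.314.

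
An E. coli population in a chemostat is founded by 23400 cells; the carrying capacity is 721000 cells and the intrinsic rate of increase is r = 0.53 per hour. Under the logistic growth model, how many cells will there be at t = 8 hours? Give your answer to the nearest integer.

504366 cells

A = (K − N₀)/N₀ = (721000 − 23400)/23400 = 29.812.
N(t) = K/(1 + A·e^(−rt)) = 721000/(1 + 29.812×e^(−0.53×8)).
e^(−4.24) = 0.014408; denominator = 1 + 29.812×0.014408 = 1.4295.
N = 721000/1.4295 = 504366.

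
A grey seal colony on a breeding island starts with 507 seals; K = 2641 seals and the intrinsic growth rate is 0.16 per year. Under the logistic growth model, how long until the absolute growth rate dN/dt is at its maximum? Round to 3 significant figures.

8.98 years

Logistic growth is fastest at N = K/2 = 1320.5.
A = (K − N₀)/N₀ = 4.2091. Set K/(1 + A·e^(−rt)) = K/2 → A·e^(−rt) = 1.
e^(−0.16t) = 1/4.2091 = 0.237582, so t = ln(4.2091)/0.16 = 1.4372/0.16 = 8.9828.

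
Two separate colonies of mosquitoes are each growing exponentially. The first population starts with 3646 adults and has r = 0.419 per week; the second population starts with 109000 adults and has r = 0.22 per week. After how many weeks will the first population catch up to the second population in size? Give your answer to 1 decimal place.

17.1 weeks

Set 3646·e^(0.419t) = 109000·e^(0.22t).
e^((0.419 − 0.22)t) = 109000/3646 → e^(0.199·t) = 29.896.
0.199·t = ln(29.896) = 3.3977, so t = 3.3977/0.199 = 17.074.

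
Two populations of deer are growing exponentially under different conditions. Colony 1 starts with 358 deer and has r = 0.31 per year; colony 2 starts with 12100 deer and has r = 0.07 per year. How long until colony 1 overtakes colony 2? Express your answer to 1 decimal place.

Set 358·e^(0.31t) = 12100·e^(0.07t).
e^((0.31 − 0.07)t) = 12100/358 → e^(0.24·t) = 33.799.
0.24·t = ln(33.799) = 3.5204, so t = 3.5204/0.24 = 14.668.

14.7 years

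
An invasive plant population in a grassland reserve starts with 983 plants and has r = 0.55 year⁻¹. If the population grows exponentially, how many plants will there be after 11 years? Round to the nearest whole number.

416903 plants

N(t) = N₀·e^(rt) = 983 × e^(0.55×11) = 983 × e^6.05.
e^6.05 ≈ 424.11, so N ≈ 983 × 424.11 = 416903.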